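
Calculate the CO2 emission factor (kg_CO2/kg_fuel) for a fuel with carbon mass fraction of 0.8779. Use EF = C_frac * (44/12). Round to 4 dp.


EF = C_frac * (M_CO2 / M_C)
EF = 0.8779 * (44/12)
EF = 0.8779 * 3.666667 = 3.2190 kg_CO2/kg_fuel


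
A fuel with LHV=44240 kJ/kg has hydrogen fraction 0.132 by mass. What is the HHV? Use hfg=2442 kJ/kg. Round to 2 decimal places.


HHV = LHV + hfg * 9 * H
Water addition = 2442 * 9 * 0.132 = 2901.096 kJ/kg
HHV = 44240 + 2901.096 = 47141.10 kJ/kg


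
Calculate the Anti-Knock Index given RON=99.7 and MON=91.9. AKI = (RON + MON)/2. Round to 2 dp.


AKI = (RON + MON) / 2
AKI = (99.7 + 91.9) / 2
AKI = 191.6 / 2 = 95.80


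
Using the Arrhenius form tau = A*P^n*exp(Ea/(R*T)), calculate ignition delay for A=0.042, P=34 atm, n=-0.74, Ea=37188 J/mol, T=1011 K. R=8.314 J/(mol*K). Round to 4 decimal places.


tau = A * P^n * exp(Ea/(R*T))
P^n = 34^(-0.74) = 0.07357082
Ea/(R*T) = 37188/(8.314*1011) = 4.424270
exp(Ea/(R*T)) = 83.451885
tau = 0.042 * 0.07357082 * 83.451885 = 0.2579 ms


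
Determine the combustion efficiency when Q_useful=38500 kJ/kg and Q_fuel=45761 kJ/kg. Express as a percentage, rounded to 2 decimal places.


Efficiency = (Q_useful / Q_fuel) * 100
Efficiency = (38500 / 45761) * 100
Efficiency = 0.8413 * 100 = 84.13%


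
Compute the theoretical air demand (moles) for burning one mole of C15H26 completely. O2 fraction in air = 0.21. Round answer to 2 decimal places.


Balanced combustion: C15H26 + 21.5 O2 -> 15 CO2 + 13 H2O
O2 needed = C + H/4 = 15 + 26/4 = 21.50 moles
Air moles = O2 / 0.21 = 21.50 / 0.21 = 102.38 moles air


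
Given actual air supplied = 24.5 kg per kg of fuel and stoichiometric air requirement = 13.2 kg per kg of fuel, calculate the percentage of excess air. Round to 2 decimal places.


Excess air = actual - stoichiometric = 24.5 - 13.2 = 11.30 kg/kg fuel
Excess air % = (excess / stoich) * 100 = (11.30 / 13.2) * 100 = 85.61%


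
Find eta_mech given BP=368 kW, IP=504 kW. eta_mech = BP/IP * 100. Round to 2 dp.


eta_mech = (BP / IP) * 100
Ratio = 368 / 504 = 0.7302
eta_mech = 0.7302 * 100 = 73.02%


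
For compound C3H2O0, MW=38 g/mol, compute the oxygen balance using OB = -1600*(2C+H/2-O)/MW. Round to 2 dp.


OB = -1600 * (2C + H/2 - O) / MW
Inner = 2*3 + 2/2 - 0 = 7.00
OB = -1600 * 7.00 / 38 = -294.74%


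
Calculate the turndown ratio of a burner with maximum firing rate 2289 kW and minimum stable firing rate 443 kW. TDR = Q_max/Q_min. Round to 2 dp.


TDR = Q_max / Q_min
TDR = 2289 / 443 = 5.17


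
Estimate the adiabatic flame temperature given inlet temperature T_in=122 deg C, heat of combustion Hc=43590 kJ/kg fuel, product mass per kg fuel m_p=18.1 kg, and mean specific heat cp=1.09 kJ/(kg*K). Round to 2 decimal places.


T_ad = T_in + Hc / (m_p * cp)
Denominator = 18.1 * 1.09 = 19.7290
Temperature rise = 43590 / 19.7290 = 2209.44 K
T_ad = 122 + 2209.44 = 2331.44 deg C


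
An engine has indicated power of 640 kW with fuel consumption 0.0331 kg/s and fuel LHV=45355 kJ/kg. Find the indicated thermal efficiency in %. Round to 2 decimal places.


eta_ith = (IP / (mf * LHV)) * 100
Denominator = 0.0331 * 45355 = 1501.2505 kW
eta_ith = (640 / 1501.2505) * 100 = 42.63%


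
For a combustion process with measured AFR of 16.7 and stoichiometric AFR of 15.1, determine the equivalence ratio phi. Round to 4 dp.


phi = AFR_stoich / AFR_actual
phi = 15.1 / 16.7 = 0.9042


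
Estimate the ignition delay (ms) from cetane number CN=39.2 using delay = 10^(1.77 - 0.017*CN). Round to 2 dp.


delay = 10^(1.77 - 0.017*CN)
Exponent = 1.77 - 0.017*39.2 = 1.1036
delay = 10^1.1036 = 12.69 ms


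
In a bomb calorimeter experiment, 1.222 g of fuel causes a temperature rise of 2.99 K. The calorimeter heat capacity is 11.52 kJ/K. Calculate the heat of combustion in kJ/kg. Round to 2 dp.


Hc = C_cal * delta_T / m_fuel
Q_released = 11.52 * 2.99 = 34.4448 kJ
m_fuel = 1.222 g = 1.222/1000 kg = 0.001222 kg
Hc = 34.4448 / 0.001222 = 28187.23 kJ/kg


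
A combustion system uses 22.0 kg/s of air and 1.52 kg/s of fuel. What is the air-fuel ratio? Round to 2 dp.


AFR = m_air / m_fuel
AFR = 22.0 / 1.52 = 14.47


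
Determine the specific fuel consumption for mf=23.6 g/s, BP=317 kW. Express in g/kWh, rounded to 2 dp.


SFC = (mf / BP) * 3600
Rate = 23.6 / 317 = 0.074448 g/(s*kW)
SFC = 0.074448 * 3600 = 268.01 g/kWh


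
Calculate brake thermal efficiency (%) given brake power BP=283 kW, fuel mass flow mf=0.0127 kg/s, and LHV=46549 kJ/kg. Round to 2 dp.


eta_BTE = (BP / (mf * LHV)) * 100
Denominator = 0.0127 * 46549 = 591.1723 kW
eta_BTE = (283 / 591.1723) * 100 = 47.87%


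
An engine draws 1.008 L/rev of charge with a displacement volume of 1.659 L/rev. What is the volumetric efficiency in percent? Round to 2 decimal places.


eta_v = (V_actual / V_disp) * 100
Ratio = 1.008 / 1.659 = 0.6076
eta_v = 0.6076 * 100 = 60.76%


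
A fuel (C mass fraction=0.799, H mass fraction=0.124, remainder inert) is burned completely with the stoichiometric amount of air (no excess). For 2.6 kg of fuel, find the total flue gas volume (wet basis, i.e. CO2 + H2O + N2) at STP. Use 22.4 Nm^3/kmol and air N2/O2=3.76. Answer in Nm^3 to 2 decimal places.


Per kg fuel: CO2 = (C/12 kmol)*22.4 = (0.799/12)*22.4 = 1.49147 Nm^3
Per kg fuel: H2O = (H/2 kmol)*22.4 = (0.124/2)*22.4 = 1.38880 Nm^3
O2 needed per kg fuel = C/12 + H/4 = 0.799/12 + 0.124/4 = 0.09758333 kmol
Per kg fuel: N2 = O2*3.76*22.4 = 0.09758333*3.76*22.4 = 8.21886 Nm^3
Total per kg = 1.49147 + 1.38880 + 8.21886 = 11.09913 Nm^3
Total = 11.09913 * 2.6 = 28.86 Nm^3


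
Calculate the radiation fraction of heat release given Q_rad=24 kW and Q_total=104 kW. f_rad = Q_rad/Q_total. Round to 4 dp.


f_rad = Q_rad / Q_total
f_rad = 24 / 104 = 0.2308


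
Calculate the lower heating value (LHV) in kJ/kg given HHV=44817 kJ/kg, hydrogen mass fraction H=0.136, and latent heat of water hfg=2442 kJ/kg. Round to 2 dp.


LHV = HHV - hfg * 9 * H
Water correction = 2442 * 9 * 0.136 = 2989.008 kJ/kg
LHV = 44817 - 2989.008 = 41827.99 kJ/kg


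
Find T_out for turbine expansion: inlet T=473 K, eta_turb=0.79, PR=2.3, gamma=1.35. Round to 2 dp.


T_out = T_in * (1 - eta * (1 - PR^(-(gamma-1)/gamma)))
Exponent = -(1.35-1)/1.35 = -0.25925926
PR^exp = 2.3^(-0.25925926) = 0.80578413
Factor = 1 - 0.79*(1 - 0.80578413) = 0.84656946
T_out = 473 * 0.84656946 = 400.43 K


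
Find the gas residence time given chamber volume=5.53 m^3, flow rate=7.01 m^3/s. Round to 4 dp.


tau = V / Q_flow
tau = 5.53 / 7.01 = 0.7889 s


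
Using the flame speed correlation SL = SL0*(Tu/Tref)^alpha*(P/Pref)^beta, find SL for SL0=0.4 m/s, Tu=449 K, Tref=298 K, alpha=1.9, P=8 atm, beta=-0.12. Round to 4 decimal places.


SL = SL0 * (Tu/Tref)^alpha * (P/Pref)^beta
T ratio = 449/298 = 1.50671141
(T ratio)^alpha = 1.50671141^1.9 = 2.179000
(P/Pref)^beta = 8^(-0.12) = 0.779165
SL = 0.4 * 2.179000 * 0.779165 = 0.6791 m/s


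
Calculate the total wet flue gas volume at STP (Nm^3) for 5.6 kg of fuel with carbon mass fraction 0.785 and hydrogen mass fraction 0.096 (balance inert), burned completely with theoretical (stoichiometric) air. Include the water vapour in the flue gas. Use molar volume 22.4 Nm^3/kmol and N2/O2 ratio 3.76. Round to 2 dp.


Per kg fuel: CO2 = (C/12 kmol)*22.4 = (0.785/12)*22.4 = 1.46533 Nm^3
Per kg fuel: H2O = (H/2 kmol)*22.4 = (0.096/2)*22.4 = 1.07520 Nm^3
O2 needed per kg fuel = C/12 + H/4 = 0.785/12 + 0.096/4 = 0.08941667 kmol
Per kg fuel: N2 = O2*3.76*22.4 = 0.08941667*3.76*22.4 = 7.53103 Nm^3
Total per kg = 1.46533 + 1.07520 + 7.53103 = 10.07156 Nm^3
Total = 10.07156 * 5.6 = 56.40 Nm^3


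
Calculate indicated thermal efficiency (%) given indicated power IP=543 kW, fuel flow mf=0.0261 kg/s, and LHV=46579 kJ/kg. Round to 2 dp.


eta_ith = (IP / (mf * LHV)) * 100
Denominator = 0.0261 * 46579 = 1215.7119 kW
eta_ith = (543 / 1215.7119) * 100 = 44.67%


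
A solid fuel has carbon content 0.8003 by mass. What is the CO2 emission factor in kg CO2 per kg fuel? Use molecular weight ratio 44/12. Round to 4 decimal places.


EF = C_frac * (M_CO2 / M_C)
EF = 0.8003 * (44/12)
EF = 0.8003 * 3.666667 = 2.9344 kg_CO2/kg_fuel


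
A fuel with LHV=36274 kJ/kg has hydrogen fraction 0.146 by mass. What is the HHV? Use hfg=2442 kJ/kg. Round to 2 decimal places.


HHV = LHV + hfg * 9 * H
Water addition = 2442 * 9 * 0.146 = 3208.788 kJ/kg
HHV = 36274 + 3208.788 = 39482.79 kJ/kg


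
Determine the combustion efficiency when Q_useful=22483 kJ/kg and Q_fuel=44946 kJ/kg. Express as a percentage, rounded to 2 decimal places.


Efficiency = (Q_useful / Q_fuel) * 100
Efficiency = (22483 / 44946) * 100
Efficiency = 0.5002 * 100 = 50.02%


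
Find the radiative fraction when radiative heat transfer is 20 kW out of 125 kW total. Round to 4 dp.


f_rad = Q_rad / Q_total
f_rad = 20 / 125 = 0.1600


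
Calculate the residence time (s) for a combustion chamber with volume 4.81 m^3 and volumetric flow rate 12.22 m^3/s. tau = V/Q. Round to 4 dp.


tau = V / Q_flow
tau = 4.81 / 12.22 = 0.3936 s


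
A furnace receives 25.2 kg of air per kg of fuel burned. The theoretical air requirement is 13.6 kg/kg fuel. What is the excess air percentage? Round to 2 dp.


Excess air = actual - stoichiometric = 25.2 - 13.6 = 11.60 kg/kg fuel
Excess air % = (excess / stoich) * 100 = (11.60 / 13.6) * 100 = 85.29%


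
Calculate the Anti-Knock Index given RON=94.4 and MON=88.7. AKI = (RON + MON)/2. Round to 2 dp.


AKI = (RON + MON) / 2
AKI = (94.4 + 88.7) / 2
AKI = 183.1 / 2 = 91.55


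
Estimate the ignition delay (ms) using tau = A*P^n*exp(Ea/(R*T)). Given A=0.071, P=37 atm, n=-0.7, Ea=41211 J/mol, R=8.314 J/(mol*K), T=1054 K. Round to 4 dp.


tau = A * P^n * exp(Ea/(R*T))
P^n = 37^(-0.7) = 0.07984703
Ea/(R*T) = 41211/(8.314*1054) = 4.702865
exp(Ea/(R*T)) = 110.262634
tau = 0.071 * 0.07984703 * 110.262634 = 0.6251 ms


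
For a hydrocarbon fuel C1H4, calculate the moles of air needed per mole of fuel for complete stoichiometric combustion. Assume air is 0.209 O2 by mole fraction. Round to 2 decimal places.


Balanced combustion: C1H4 + 2 O2 -> 1 CO2 + 2 H2O
O2 needed = C + H/4 = 1 + 4/4 = 2.00 moles
Air moles = O2 / 0.209 = 2.00 / 0.209 = 9.57 moles air


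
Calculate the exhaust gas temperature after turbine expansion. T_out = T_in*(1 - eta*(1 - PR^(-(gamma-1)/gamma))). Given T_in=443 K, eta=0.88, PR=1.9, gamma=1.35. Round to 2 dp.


T_out = T_in * (1 - eta * (1 - PR^(-(gamma-1)/gamma)))
Exponent = -(1.35-1)/1.35 = -0.25925926
PR^exp = 1.9^(-0.25925926) = 0.84670193
Factor = 1 - 0.88*(1 - 0.84670193) = 0.86509770
T_out = 443 * 0.86509770 = 383.24 K


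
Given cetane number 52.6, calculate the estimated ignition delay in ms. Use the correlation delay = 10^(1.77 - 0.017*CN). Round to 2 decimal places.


delay = 10^(1.77 - 0.017*CN)
Exponent = 1.77 - 0.017*52.6 = 0.8758
delay = 10^0.8758 = 7.51 ms


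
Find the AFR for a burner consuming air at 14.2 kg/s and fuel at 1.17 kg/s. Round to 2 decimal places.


AFR = m_air / m_fuel
AFR = 14.2 / 1.17 = 12.14


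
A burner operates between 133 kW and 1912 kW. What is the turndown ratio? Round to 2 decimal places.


TDR = Q_max / Q_min
TDR = 1912 / 133 = 14.38


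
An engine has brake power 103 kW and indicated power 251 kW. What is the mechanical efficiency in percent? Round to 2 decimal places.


eta_mech = (BP / IP) * 100
Ratio = 103 / 251 = 0.4104
eta_mech = 0.4104 * 100 = 41.04%


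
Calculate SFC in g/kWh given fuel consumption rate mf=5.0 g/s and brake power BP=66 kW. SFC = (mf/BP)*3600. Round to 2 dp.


SFC = (mf / BP) * 3600
Rate = 5.0 / 66 = 0.075758 g/(s*kW)
SFC = 0.075758 * 3600 = 272.73 g/kWh


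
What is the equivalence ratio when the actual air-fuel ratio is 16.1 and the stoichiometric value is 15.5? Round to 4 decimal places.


phi = AFR_stoich / AFR_actual
phi = 15.5 / 16.1 = 0.9627


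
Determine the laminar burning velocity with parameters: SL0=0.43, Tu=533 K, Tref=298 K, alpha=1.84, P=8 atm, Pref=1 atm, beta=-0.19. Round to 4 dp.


SL = SL0 * (Tu/Tref)^alpha * (P/Pref)^beta
T ratio = 533/298 = 1.78859060
(T ratio)^alpha = 1.78859060^1.84 = 2.914876
(P/Pref)^beta = 8^(-0.19) = 0.673617
SL = 0.43 * 2.914876 * 0.673617 = 0.8443 m/s


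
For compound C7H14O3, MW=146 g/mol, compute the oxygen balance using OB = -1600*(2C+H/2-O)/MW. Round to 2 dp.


OB = -1600 * (2C + H/2 - O) / MW
Inner = 2*7 + 14/2 - 3 = 18.00
OB = -1600 * 18.00 / 146 = -197.26%


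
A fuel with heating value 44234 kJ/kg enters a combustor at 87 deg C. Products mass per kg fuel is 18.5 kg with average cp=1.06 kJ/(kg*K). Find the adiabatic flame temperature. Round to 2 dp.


T_ad = T_in + Hc / (m_p * cp)
Denominator = 18.5 * 1.06 = 19.6100
Temperature rise = 44234 / 19.6100 = 2255.69 K
T_ad = 87 + 2255.69 = 2342.69 deg C


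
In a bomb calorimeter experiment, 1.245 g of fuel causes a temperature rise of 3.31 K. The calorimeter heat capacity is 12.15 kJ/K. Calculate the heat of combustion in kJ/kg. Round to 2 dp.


Hc = C_cal * delta_T / m_fuel
Q_released = 12.15 * 3.31 = 40.2165 kJ
m_fuel = 1.245 g = 1.245/1000 kg = 0.001245 kg
Hc = 40.2165 / 0.001245 = 32302.41 kJ/kg


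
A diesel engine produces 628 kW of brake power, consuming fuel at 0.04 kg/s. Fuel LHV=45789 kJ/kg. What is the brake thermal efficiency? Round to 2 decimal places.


eta_BTE = (BP / (mf * LHV)) * 100
Denominator = 0.04 * 45789 = 1831.5600 kW
eta_BTE = (628 / 1831.5600) * 100 = 34.29%


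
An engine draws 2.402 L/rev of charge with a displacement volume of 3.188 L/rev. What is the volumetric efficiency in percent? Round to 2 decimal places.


eta_v = (V_actual / V_disp) * 100
Ratio = 2.402 / 3.188 = 0.7535
eta_v = 0.7535 * 100 = 75.35%


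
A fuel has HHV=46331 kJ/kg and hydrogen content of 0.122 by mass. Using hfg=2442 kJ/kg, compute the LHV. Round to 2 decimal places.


LHV = HHV - hfg * 9 * H
Water correction = 2442 * 9 * 0.122 = 2681.316 kJ/kg
LHV = 46331 - 2681.316 = 43649.68 kJ/kg


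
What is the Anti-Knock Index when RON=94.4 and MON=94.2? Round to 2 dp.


AKI = (RON + MON) / 2
AKI = (94.4 + 94.2) / 2
AKI = 188.6 / 2 = 94.30


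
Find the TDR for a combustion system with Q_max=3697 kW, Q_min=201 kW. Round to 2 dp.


TDR = Q_max / Q_min
TDR = 3697 / 201 = 18.39


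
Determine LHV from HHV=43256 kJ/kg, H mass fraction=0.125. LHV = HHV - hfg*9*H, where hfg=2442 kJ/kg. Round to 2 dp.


LHV = HHV - hfg * 9 * H
Water correction = 2442 * 9 * 0.125 = 2747.250 kJ/kg
LHV = 43256 - 2747.250 = 40508.75 kJ/kg


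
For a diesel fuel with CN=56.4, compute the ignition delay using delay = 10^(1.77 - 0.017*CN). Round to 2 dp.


delay = 10^(1.77 - 0.017*CN)
Exponent = 1.77 - 0.017*56.4 = 0.8112
delay = 10^0.8112 = 6.47 ms


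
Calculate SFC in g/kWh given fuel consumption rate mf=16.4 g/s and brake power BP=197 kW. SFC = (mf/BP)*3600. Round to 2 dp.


SFC = (mf / BP) * 3600
Rate = 16.4 / 197 = 0.083249 g/(s*kW)
SFC = 0.083249 * 3600 = 299.70 g/kWh


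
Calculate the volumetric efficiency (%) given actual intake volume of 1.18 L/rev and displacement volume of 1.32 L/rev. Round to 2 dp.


eta_v = (V_actual / V_disp) * 100
Ratio = 1.18 / 1.32 = 0.8939
eta_v = 0.8939 * 100 = 89.39%


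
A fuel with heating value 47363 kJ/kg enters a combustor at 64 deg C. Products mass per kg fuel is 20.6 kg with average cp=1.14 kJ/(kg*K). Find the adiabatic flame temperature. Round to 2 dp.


T_ad = T_in + Hc / (m_p * cp)
Denominator = 20.6 * 1.14 = 23.4840
Temperature rise = 47363 / 23.4840 = 2016.82 K
T_ad = 64 + 2016.82 = 2080.82 deg C


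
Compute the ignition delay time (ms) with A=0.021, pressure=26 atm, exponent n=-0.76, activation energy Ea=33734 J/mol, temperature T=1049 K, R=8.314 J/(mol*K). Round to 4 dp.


tau = A * P^n * exp(Ea/(R*T))
P^n = 26^(-0.76) = 0.08406598
Ea/(R*T) = 33734/(8.314*1049) = 3.867963
exp(Ea/(R*T)) = 47.844836
tau = 0.021 * 0.08406598 * 47.844836 = 0.0845 ms


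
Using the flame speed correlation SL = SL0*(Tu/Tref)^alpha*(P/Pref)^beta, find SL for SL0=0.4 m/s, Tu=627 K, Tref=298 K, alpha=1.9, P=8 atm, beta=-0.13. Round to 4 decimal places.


SL = SL0 * (Tu/Tref)^alpha * (P/Pref)^beta
T ratio = 627/298 = 2.10402685
(T ratio)^alpha = 2.10402685^1.9 = 4.109580
(P/Pref)^beta = 8^(-0.13) = 0.763130
SL = 0.4 * 4.109580 * 0.763130 = 1.2545 m/s


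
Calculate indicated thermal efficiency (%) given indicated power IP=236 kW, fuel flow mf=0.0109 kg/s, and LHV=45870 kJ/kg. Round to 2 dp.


eta_ith = (IP / (mf * LHV)) * 100
Denominator = 0.0109 * 45870 = 499.9830 kW
eta_ith = (236 / 499.9830) * 100 = 47.20%


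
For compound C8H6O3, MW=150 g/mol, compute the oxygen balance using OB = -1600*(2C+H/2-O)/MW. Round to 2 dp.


OB = -1600 * (2C + H/2 - O) / MW
Inner = 2*8 + 6/2 - 3 = 16.00
OB = -1600 * 16.00 / 150 = -170.67%


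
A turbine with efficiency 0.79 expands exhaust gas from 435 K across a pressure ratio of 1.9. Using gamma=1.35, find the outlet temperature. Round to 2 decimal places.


T_out = T_in * (1 - eta * (1 - PR^(-(gamma-1)/gamma)))
Exponent = -(1.35-1)/1.35 = -0.25925926
PR^exp = 1.9^(-0.25925926) = 0.84670193
Factor = 1 - 0.79*(1 - 0.84670193) = 0.87889452
T_out = 435 * 0.87889452 = 382.32 K


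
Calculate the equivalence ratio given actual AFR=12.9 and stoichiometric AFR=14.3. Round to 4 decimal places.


phi = AFR_stoich / AFR_actual
phi = 14.3 / 12.9 = 1.1085


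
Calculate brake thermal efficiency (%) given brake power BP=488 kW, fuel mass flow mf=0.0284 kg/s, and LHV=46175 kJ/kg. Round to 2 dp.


eta_BTE = (BP / (mf * LHV)) * 100
Denominator = 0.0284 * 46175 = 1311.3700 kW
eta_BTE = (488 / 1311.3700) * 100 = 37.21%


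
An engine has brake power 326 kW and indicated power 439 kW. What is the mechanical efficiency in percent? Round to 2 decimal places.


eta_mech = (BP / IP) * 100
Ratio = 326 / 439 = 0.7426
eta_mech = 0.7426 * 100 = 74.26%


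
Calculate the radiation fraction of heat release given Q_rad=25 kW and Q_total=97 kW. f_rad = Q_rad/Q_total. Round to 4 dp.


f_rad = Q_rad / Q_total
f_rad = 25 / 97 = 0.2577


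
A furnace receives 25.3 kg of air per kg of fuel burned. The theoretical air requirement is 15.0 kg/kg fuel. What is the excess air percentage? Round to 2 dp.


Excess air = actual - stoichiometric = 25.3 - 15.0 = 10.30 kg/kg fuel
Excess air % = (excess / stoich) * 100 = (10.30 / 15.0) * 100 = 68.67%


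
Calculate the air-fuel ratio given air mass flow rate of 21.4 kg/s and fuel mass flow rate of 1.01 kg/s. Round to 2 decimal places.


AFR = m_air / m_fuel
AFR = 21.4 / 1.01 = 21.19


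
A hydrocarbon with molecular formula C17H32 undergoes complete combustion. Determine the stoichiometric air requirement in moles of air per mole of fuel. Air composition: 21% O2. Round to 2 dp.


Balanced combustion: C17H32 + 25 O2 -> 17 CO2 + 16 H2O
O2 needed = C + H/4 = 17 + 32/4 = 25.00 moles
Air moles = O2 / 0.21 = 25.00 / 0.21 = 119.05 moles air


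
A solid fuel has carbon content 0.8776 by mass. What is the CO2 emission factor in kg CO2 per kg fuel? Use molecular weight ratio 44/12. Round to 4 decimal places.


EF = C_frac * (M_CO2 / M_C)
EF = 0.8776 * (44/12)
EF = 0.8776 * 3.666667 = 3.2179 kg_CO2/kg_fuel


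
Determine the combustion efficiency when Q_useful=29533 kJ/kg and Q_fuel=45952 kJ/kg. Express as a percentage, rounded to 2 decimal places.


Efficiency = (Q_useful / Q_fuel) * 100
Efficiency = (29533 / 45952) * 100
Efficiency = 0.6427 * 100 = 64.27%


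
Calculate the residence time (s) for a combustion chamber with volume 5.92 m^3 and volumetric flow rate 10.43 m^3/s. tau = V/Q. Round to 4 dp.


tau = V / Q_flow
tau = 5.92 / 10.43 = 0.5676 s


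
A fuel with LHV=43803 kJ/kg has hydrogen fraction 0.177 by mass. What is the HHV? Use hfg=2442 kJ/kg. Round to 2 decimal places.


HHV = LHV + hfg * 9 * H
Water addition = 2442 * 9 * 0.177 = 3890.106 kJ/kg
HHV = 43803 + 3890.106 = 47693.11 kJ/kg


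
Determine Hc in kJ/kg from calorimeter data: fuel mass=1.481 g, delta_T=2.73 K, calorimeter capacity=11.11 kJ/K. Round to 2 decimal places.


Hc = C_cal * delta_T / m_fuel
Q_released = 11.11 * 2.73 = 30.3303 kJ
m_fuel = 1.481 g = 1.481/1000 kg = 0.001481 kg
Hc = 30.3303 / 0.001481 = 20479.61 kJ/kg


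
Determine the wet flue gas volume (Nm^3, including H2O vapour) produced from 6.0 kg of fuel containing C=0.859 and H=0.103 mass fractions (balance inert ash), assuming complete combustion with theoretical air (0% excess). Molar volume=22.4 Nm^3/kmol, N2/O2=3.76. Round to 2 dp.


Per kg fuel: CO2 = (C/12 kmol)*22.4 = (0.859/12)*22.4 = 1.60347 Nm^3
Per kg fuel: H2O = (H/2 kmol)*22.4 = (0.103/2)*22.4 = 1.15360 Nm^3
O2 needed per kg fuel = C/12 + H/4 = 0.859/12 + 0.103/4 = 0.09733333 kmol
Per kg fuel: N2 = O2*3.76*22.4 = 0.09733333*3.76*22.4 = 8.19780 Nm^3
Total per kg = 1.60347 + 1.15360 + 8.19780 = 10.95487 Nm^3
Total = 10.95487 * 6.0 = 65.73 Nm^3


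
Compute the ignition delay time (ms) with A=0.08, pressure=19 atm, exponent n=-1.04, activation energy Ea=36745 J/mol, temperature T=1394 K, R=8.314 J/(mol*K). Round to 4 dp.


tau = A * P^n * exp(Ea/(R*T))
P^n = 19^(-1.04) = 0.04678388
Ea/(R*T) = 36745/(8.314*1394) = 3.170483
exp(Ea/(R*T)) = 23.818991
tau = 0.08 * 0.04678388 * 23.818991 = 0.0891 ms


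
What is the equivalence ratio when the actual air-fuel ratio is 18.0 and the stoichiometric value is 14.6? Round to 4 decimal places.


phi = AFR_stoich / AFR_actual
phi = 14.6 / 18.0 = 0.8111


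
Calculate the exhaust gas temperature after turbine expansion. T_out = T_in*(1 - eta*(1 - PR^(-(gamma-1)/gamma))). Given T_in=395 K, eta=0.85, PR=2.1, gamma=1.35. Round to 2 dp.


T_out = T_in * (1 - eta * (1 - PR^(-(gamma-1)/gamma)))
Exponent = -(1.35-1)/1.35 = -0.25925926
PR^exp = 2.1^(-0.25925926) = 0.82501466
Factor = 1 - 0.85*(1 - 0.82501466) = 0.85126246
T_out = 395 * 0.85126246 = 336.25 K


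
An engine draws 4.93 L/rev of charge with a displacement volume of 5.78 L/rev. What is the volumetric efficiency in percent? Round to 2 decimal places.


eta_v = (V_actual / V_disp) * 100
Ratio = 4.93 / 5.78 = 0.8529
eta_v = 0.8529 * 100 = 85.29%


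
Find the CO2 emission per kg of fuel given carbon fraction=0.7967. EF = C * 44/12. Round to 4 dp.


EF = C_frac * (M_CO2 / M_C)
EF = 0.7967 * (44/12)
EF = 0.7967 * 3.666667 = 2.9212 kg_CO2/kg_fuel


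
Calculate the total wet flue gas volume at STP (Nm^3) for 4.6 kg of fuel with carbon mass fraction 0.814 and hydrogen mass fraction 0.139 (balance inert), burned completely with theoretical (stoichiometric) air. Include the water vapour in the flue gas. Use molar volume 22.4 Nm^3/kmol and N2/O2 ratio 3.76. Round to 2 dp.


Per kg fuel: CO2 = (C/12 kmol)*22.4 = (0.814/12)*22.4 = 1.51947 Nm^3
Per kg fuel: H2O = (H/2 kmol)*22.4 = (0.139/2)*22.4 = 1.55680 Nm^3
O2 needed per kg fuel = C/12 + H/4 = 0.814/12 + 0.139/4 = 0.10258333 kmol
Per kg fuel: N2 = O2*3.76*22.4 = 0.10258333*3.76*22.4 = 8.63998 Nm^3
Total per kg = 1.51947 + 1.55680 + 8.63998 = 11.71625 Nm^3
Total = 11.71625 * 4.6 = 53.89 Nm^3


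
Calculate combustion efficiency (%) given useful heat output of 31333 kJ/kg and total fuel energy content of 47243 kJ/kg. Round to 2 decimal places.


Efficiency = (Q_useful / Q_fuel) * 100
Efficiency = (31333 / 47243) * 100
Efficiency = 0.6632 * 100 = 66.32%


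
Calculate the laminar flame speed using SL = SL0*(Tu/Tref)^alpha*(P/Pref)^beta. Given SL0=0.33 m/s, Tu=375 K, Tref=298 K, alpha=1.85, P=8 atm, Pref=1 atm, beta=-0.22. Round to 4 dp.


SL = SL0 * (Tu/Tref)^alpha * (P/Pref)^beta
T ratio = 375/298 = 1.25838926
(T ratio)^alpha = 1.25838926^1.85 = 1.529881
(P/Pref)^beta = 8^(-0.22) = 0.632878
SL = 0.33 * 1.529881 * 0.632878 = 0.3195 m/s


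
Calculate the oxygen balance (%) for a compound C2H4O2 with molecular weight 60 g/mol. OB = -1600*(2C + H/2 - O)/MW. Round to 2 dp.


OB = -1600 * (2C + H/2 - O) / MW
Inner = 2*2 + 4/2 - 2 = 4.00
OB = -1600 * 4.00 / 60 = -106.67%


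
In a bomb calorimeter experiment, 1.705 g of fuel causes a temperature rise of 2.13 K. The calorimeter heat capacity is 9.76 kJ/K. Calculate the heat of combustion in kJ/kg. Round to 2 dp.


Hc = C_cal * delta_T / m_fuel
Q_released = 9.76 * 2.13 = 20.7888 kJ
m_fuel = 1.705 g = 1.705/1000 kg = 0.001705 kg
Hc = 20.7888 / 0.001705 = 12192.84 kJ/kg


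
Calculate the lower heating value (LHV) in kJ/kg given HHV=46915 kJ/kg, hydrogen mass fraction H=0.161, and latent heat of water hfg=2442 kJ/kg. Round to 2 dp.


LHV = HHV - hfg * 9 * H
Water correction = 2442 * 9 * 0.161 = 3538.458 kJ/kg
LHV = 46915 - 3538.458 = 43376.54 kJ/kg


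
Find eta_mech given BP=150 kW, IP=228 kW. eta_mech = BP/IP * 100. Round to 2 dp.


eta_mech = (BP / IP) * 100
Ratio = 150 / 228 = 0.6579
eta_mech = 0.6579 * 100 = 65.79%


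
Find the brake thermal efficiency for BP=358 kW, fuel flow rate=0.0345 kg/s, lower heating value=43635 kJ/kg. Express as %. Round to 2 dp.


eta_BTE = (BP / (mf * LHV)) * 100
Denominator = 0.0345 * 43635 = 1505.4075 kW
eta_BTE = (358 / 1505.4075) * 100 = 23.78%


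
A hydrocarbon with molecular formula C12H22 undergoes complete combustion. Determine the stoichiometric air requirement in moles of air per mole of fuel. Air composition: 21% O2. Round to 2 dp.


Balanced combustion: C12H22 + 17.5 O2 -> 12 CO2 + 11 H2O
O2 needed = C + H/4 = 12 + 22/4 = 17.50 moles
Air moles = O2 / 0.21 = 17.50 / 0.21 = 83.33 moles air


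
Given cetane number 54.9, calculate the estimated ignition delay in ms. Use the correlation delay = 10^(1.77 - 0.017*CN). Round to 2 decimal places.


delay = 10^(1.77 - 0.017*CN)
Exponent = 1.77 - 0.017*54.9 = 0.8367
delay = 10^0.8367 = 6.87 ms


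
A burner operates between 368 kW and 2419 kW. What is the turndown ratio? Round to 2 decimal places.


TDR = Q_max / Q_min
TDR = 2419 / 368 = 6.57


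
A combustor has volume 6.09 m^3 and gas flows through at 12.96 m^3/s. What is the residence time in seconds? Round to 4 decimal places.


tau = V / Q_flow
tau = 6.09 / 12.96 = 0.4699 s


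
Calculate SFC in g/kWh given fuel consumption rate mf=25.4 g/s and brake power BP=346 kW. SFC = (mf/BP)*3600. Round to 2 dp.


SFC = (mf / BP) * 3600
Rate = 25.4 / 346 = 0.073410 g/(s*kW)
SFC = 0.073410 * 3600 = 264.28 g/kWh


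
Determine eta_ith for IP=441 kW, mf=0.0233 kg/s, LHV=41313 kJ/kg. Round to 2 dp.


eta_ith = (IP / (mf * LHV)) * 100
Denominator = 0.0233 * 41313 = 962.5929 kW
eta_ith = (441 / 962.5929) * 100 = 45.81%


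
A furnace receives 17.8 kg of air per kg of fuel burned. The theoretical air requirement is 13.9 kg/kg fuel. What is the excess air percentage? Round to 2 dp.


Excess air = actual - stoichiometric = 17.8 - 13.9 = 3.90 kg/kg fuel
Excess air % = (excess / stoich) * 100 = (3.90 / 13.9) * 100 = 28.06%


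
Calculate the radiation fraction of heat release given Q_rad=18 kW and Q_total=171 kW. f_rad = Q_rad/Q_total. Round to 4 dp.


f_rad = Q_rad / Q_total
f_rad = 18 / 171 = 0.1053


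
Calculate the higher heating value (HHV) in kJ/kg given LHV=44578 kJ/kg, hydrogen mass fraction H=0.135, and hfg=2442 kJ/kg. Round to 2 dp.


HHV = LHV + hfg * 9 * H
Water addition = 2442 * 9 * 0.135 = 2967.030 kJ/kg
HHV = 44578 + 2967.030 = 47545.03 kJ/kg


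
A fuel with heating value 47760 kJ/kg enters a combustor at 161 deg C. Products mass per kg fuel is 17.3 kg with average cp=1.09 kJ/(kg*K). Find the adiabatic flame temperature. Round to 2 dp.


T_ad = T_in + Hc / (m_p * cp)
Denominator = 17.3 * 1.09 = 18.8570
Temperature rise = 47760 / 18.8570 = 2532.75 K
T_ad = 161 + 2532.75 = 2693.75 deg C


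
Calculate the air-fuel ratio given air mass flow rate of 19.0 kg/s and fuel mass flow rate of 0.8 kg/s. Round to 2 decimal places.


AFR = m_air / m_fuel
AFR = 19.0 / 0.8 = 23.75


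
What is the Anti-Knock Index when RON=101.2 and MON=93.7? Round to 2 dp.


AKI = (RON + MON) / 2
AKI = (101.2 + 93.7) / 2
AKI = 194.9 / 2 = 97.45


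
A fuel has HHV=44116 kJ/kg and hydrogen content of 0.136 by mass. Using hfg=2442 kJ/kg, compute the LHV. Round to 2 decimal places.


LHV = HHV - hfg * 9 * H
Water correction = 2442 * 9 * 0.136 = 2989.008 kJ/kg
LHV = 44116 - 2989.008 = 41126.99 kJ/kg


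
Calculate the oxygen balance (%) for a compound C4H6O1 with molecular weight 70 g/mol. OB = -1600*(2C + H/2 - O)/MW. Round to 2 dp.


OB = -1600 * (2C + H/2 - O) / MW
Inner = 2*4 + 6/2 - 1 = 10.00
OB = -1600 * 10.00 / 70 = -228.57%


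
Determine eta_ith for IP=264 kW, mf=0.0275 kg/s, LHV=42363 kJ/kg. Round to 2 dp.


eta_ith = (IP / (mf * LHV)) * 100
Denominator = 0.0275 * 42363 = 1164.9825 kW
eta_ith = (264 / 1164.9825) * 100 = 22.66%


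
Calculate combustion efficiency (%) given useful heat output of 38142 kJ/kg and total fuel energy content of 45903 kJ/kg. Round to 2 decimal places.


Efficiency = (Q_useful / Q_fuel) * 100
Efficiency = (38142 / 45903) * 100
Efficiency = 0.8309 * 100 = 83.09%


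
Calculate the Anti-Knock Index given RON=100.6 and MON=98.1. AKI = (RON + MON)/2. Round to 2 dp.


AKI = (RON + MON) / 2
AKI = (100.6 + 98.1) / 2
AKI = 198.7 / 2 = 99.35


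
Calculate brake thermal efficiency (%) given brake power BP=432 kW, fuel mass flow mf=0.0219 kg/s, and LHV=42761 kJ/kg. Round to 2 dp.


eta_BTE = (BP / (mf * LHV)) * 100
Denominator = 0.0219 * 42761 = 936.4659 kW
eta_BTE = (432 / 936.4659) * 100 = 46.13%


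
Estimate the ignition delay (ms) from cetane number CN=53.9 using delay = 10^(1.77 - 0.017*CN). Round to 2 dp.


delay = 10^(1.77 - 0.017*CN)
Exponent = 1.77 - 0.017*53.9 = 0.8537
delay = 10^0.8537 = 7.14 ms


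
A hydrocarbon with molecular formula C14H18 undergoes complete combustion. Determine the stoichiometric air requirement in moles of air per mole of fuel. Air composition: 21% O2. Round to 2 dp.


Balanced combustion: C14H18 + 18.5 O2 -> 14 CO2 + 9 H2O
O2 needed = C + H/4 = 14 + 18/4 = 18.50 moles
Air moles = O2 / 0.21 = 18.50 / 0.21 = 88.10 moles air


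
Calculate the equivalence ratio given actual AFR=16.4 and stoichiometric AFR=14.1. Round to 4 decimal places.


phi = AFR_stoich / AFR_actual
phi = 14.1 / 16.4 = 0.8598


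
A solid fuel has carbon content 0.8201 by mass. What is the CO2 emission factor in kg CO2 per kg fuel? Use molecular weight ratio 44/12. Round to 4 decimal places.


EF = C_frac * (M_CO2 / M_C)
EF = 0.8201 * (44/12)
EF = 0.8201 * 3.666667 = 3.0070 kg_CO2/kg_fuel


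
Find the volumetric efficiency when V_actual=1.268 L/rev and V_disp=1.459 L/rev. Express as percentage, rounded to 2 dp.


eta_v = (V_actual / V_disp) * 100
Ratio = 1.268 / 1.459 = 0.8691
eta_v = 0.8691 * 100 = 86.91%


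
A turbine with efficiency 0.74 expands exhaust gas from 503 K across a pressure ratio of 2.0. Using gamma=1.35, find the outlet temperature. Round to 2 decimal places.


T_out = T_in * (1 - eta * (1 - PR^(-(gamma-1)/gamma)))
Exponent = -(1.35-1)/1.35 = -0.25925926
PR^exp = 2.0^(-0.25925926) = 0.83551680
Factor = 1 - 0.74*(1 - 0.83551680) = 0.87828243
T_out = 503 * 0.87828243 = 441.78 K


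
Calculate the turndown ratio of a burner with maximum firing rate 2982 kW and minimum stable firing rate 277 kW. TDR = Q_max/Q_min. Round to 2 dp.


TDR = Q_max / Q_min
TDR = 2982 / 277 = 10.77


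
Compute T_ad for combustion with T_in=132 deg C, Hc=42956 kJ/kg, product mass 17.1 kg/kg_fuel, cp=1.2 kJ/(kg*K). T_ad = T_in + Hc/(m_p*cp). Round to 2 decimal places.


T_ad = T_in + Hc / (m_p * cp)
Denominator = 17.1 * 1.2 = 20.5200
Temperature rise = 42956 / 20.5200 = 2093.37 K
T_ad = 132 + 2093.37 = 2225.37 deg C


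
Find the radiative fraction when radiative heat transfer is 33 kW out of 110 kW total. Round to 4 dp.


f_rad = Q_rad / Q_total
f_rad = 33 / 110 = 0.3000


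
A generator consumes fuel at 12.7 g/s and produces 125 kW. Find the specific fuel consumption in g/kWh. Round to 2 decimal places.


SFC = (mf / BP) * 3600
Rate = 12.7 / 125 = 0.101600 g/(s*kW)
SFC = 0.101600 * 3600 = 365.76 g/kWh


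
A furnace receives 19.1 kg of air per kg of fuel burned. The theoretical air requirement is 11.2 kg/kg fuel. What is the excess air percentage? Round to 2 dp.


Excess air = actual - stoichiometric = 19.1 - 11.2 = 7.90 kg/kg fuel
Excess air % = (excess / stoich) * 100 = (7.90 / 11.2) * 100 = 70.54%


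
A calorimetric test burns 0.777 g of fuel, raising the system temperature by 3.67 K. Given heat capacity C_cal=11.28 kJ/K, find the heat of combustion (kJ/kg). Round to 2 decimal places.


Hc = C_cal * delta_T / m_fuel
Q_released = 11.28 * 3.67 = 41.3976 kJ
m_fuel = 0.777 g = 0.777/1000 kg = 0.000777 kg
Hc = 41.3976 / 0.000777 = 53278.76 kJ/kg


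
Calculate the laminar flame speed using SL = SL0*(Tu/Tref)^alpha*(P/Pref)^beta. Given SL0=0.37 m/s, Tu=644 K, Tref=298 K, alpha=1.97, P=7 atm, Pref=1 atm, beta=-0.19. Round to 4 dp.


SL = SL0 * (Tu/Tref)^alpha * (P/Pref)^beta
T ratio = 644/298 = 2.16107383
(T ratio)^alpha = 2.16107383^1.97 = 4.563511
(P/Pref)^beta = 7^(-0.19) = 0.690926
SL = 0.37 * 4.563511 * 0.690926 = 1.1666 m/s


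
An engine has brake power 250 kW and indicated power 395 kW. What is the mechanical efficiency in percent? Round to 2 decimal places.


eta_mech = (BP / IP) * 100
Ratio = 250 / 395 = 0.6329
eta_mech = 0.6329 * 100 = 63.29%


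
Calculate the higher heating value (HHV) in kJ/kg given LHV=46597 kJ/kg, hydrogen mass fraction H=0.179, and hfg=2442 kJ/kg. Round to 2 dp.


HHV = LHV + hfg * 9 * H
Water addition = 2442 * 9 * 0.179 = 3934.062 kJ/kg
HHV = 46597 + 3934.062 = 50531.06 kJ/kg


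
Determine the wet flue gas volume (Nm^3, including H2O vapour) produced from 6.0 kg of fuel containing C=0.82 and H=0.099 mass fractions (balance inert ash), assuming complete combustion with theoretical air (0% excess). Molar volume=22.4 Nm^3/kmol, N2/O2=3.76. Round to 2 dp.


Per kg fuel: CO2 = (C/12 kmol)*22.4 = (0.82/12)*22.4 = 1.53067 Nm^3
Per kg fuel: H2O = (H/2 kmol)*22.4 = (0.099/2)*22.4 = 1.10880 Nm^3
O2 needed per kg fuel = C/12 + H/4 = 0.82/12 + 0.099/4 = 0.09308333 kmol
Per kg fuel: N2 = O2*3.76*22.4 = 0.09308333*3.76*22.4 = 7.83985 Nm^3
Total per kg = 1.53067 + 1.10880 + 7.83985 = 10.47932 Nm^3
Total = 10.47932 * 6.0 = 62.88 Nm^3


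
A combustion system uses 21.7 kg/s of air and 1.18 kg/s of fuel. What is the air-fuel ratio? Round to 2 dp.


AFR = m_air / m_fuel
AFR = 21.7 / 1.18 = 18.39


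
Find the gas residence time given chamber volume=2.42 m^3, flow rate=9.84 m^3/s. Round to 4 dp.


tau = V / Q_flow
tau = 2.42 / 9.84 = 0.2459 s


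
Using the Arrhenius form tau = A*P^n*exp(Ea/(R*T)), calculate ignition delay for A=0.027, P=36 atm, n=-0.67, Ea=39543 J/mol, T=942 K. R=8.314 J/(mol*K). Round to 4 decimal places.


tau = A * P^n * exp(Ea/(R*T))
P^n = 36^(-0.67) = 0.09063112
Ea/(R*T) = 39543/(8.314*942) = 5.049039
exp(Ea/(R*T)) = 155.872538
tau = 0.027 * 0.09063112 * 155.872538 = 0.3814 ms


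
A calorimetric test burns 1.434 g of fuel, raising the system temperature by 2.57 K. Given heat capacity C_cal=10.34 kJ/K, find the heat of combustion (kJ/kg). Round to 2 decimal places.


Hc = C_cal * delta_T / m_fuel
Q_released = 10.34 * 2.57 = 26.5738 kJ
m_fuel = 1.434 g = 1.434/1000 kg = 0.001434 kg
Hc = 26.5738 / 0.001434 = 18531.24 kJ/kg


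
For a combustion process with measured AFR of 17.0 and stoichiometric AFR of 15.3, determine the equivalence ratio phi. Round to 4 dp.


phi = AFR_stoich / AFR_actual
phi = 15.3 / 17.0 = 0.9000


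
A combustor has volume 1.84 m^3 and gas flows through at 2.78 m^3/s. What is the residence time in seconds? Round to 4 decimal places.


tau = V / Q_flow
tau = 1.84 / 2.78 = 0.6619 s


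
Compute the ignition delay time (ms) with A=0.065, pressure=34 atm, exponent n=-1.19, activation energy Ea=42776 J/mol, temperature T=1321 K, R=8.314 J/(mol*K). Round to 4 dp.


tau = A * P^n * exp(Ea/(R*T))
P^n = 34^(-1.19) = 0.01505012
Ea/(R*T) = 42776/(8.314*1321) = 3.894819
exp(Ea/(R*T)) = 49.147180
tau = 0.065 * 0.01505012 * 49.147180 = 0.0481 ms


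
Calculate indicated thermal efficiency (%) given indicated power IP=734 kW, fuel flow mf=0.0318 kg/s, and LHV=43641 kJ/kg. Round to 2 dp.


eta_ith = (IP / (mf * LHV)) * 100
Denominator = 0.0318 * 43641 = 1387.7838 kW
eta_ith = (734 / 1387.7838) * 100 = 52.89%


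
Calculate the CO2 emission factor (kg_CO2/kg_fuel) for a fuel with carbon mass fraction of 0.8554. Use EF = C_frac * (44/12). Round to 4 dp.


EF = C_frac * (M_CO2 / M_C)
EF = 0.8554 * (44/12)
EF = 0.8554 * 3.666667 = 3.1365 kg_CO2/kg_fuel


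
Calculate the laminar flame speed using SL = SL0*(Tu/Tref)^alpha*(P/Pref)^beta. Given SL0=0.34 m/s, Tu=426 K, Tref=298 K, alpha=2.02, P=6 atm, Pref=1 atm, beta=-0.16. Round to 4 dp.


SL = SL0 * (Tu/Tref)^alpha * (P/Pref)^beta
T ratio = 426/298 = 1.42953020
(T ratio)^alpha = 1.42953020^2.02 = 2.058214
(P/Pref)^beta = 6^(-0.16) = 0.750751
SL = 0.34 * 2.058214 * 0.750751 = 0.5254 m/s


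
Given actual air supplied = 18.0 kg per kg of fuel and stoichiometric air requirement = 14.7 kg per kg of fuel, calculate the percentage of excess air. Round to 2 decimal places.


Excess air = actual - stoichiometric = 18.0 - 14.7 = 3.30 kg/kg fuel
Excess air % = (excess / stoich) * 100 = (3.30 / 14.7) * 100 = 22.45%


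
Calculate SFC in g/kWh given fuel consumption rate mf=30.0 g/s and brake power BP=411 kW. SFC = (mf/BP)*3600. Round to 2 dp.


SFC = (mf / BP) * 3600
Rate = 30.0 / 411 = 0.072993 g/(s*kW)
SFC = 0.072993 * 3600 = 262.77 g/kWh


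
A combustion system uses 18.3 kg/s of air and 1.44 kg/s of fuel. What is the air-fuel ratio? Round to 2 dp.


AFR = m_air / m_fuel
AFR = 18.3 / 1.44 = 12.71


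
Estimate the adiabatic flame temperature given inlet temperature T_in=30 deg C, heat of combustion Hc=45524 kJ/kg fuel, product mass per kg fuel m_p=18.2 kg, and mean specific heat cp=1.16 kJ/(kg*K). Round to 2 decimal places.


T_ad = T_in + Hc / (m_p * cp)
Denominator = 18.2 * 1.16 = 21.1120
Temperature rise = 45524 / 21.1120 = 2156.31 K
T_ad = 30 + 2156.31 = 2186.31 deg C


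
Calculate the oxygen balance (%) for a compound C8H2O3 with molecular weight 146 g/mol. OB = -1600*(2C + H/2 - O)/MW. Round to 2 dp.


OB = -1600 * (2C + H/2 - O) / MW
Inner = 2*8 + 2/2 - 3 = 14.00
OB = -1600 * 14.00 / 146 = -153.42%


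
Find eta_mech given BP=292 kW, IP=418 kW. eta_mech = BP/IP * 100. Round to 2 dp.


eta_mech = (BP / IP) * 100
Ratio = 292 / 418 = 0.6986
eta_mech = 0.6986 * 100 = 69.86%


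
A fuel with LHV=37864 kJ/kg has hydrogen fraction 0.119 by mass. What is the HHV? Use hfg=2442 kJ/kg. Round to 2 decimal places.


HHV = LHV + hfg * 9 * H
Water addition = 2442 * 9 * 0.119 = 2615.382 kJ/kg
HHV = 37864 + 2615.382 = 40479.38 kJ/kg


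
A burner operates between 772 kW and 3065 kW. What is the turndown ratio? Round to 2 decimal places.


TDR = Q_max / Q_min
TDR = 3065 / 772 = 3.97


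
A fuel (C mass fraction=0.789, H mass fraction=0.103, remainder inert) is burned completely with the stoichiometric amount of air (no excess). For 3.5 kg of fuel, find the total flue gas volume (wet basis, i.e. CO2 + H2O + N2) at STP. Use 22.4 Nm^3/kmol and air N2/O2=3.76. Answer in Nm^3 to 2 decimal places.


Per kg fuel: CO2 = (C/12 kmol)*22.4 = (0.789/12)*22.4 = 1.47280 Nm^3
Per kg fuel: H2O = (H/2 kmol)*22.4 = (0.103/2)*22.4 = 1.15360 Nm^3
O2 needed per kg fuel = C/12 + H/4 = 0.789/12 + 0.103/4 = 0.09150000 kmol
Per kg fuel: N2 = O2*3.76*22.4 = 0.09150000*3.76*22.4 = 7.70650 Nm^3
Total per kg = 1.47280 + 1.15360 + 7.70650 = 10.33290 Nm^3
Total = 10.33290 * 3.5 = 36.17 Nm^3


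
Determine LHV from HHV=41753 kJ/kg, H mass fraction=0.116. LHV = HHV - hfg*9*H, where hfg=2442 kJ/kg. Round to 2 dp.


LHV = HHV - hfg * 9 * H
Water correction = 2442 * 9 * 0.116 = 2549.448 kJ/kg
LHV = 41753 - 2549.448 = 39203.55 kJ/kg
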